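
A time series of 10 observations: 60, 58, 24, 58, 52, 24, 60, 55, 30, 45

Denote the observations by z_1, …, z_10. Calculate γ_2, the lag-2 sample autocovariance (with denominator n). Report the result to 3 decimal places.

-90.592

Mean z̄ = (60 + 58 + 24 + 58 + 52 + 24 + 60 + 55 + 30 + 45)/10 = 46.6000
Σ_{t=1}^{8}(z_t−z̄)(z_{t+2}−z̄) = -905.9200
γ_2 = -905.9200 / 10 = -90.592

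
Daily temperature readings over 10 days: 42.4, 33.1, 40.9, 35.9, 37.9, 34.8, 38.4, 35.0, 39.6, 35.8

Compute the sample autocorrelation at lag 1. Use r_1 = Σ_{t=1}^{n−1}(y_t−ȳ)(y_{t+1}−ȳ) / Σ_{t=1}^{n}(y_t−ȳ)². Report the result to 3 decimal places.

Mean ȳ = (42.4 + 33.1 + 40.9 + 35.9 + 37.9 + 34.8 + 38.4 + 35.0 + 39.6 + 35.8)/10 = 37.3800
Numerator Σ_{t=1}^{9}(y_t−ȳ)(y_{t+1}−ȳ) = -57.7224
Denominator Σ(y_t−ȳ)² = 79.1560
r_1 = -57.7224 / 79.1560 = -0.729

-0.729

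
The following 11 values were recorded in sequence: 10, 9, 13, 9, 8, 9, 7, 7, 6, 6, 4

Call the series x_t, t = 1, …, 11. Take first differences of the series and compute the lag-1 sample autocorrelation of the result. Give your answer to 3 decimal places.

First differences Δx: -1, 4, -4, -1, 1, -2, 0, -1, 0, -2
Mean of differences = -0.6000
Numerator Σ(Δx_t−Δx̄)(Δx_{t+1}−Δx̄) = -21.1600
Denominator Σ(Δx_t−Δx̄)² = 40.4000
r_1(Δx) = -21.1600 / 40.4000 = -0.524

-0.524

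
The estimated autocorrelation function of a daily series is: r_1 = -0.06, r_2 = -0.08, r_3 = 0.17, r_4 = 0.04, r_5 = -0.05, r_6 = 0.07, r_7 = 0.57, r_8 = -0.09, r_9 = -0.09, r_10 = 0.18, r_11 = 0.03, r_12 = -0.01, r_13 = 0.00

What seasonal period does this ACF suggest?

The largest autocorrelation is r_7 = 0.57; the remaining lags stay at or below 0.18.
The dominant spike at lag 7 indicates a seasonal period of 7.

7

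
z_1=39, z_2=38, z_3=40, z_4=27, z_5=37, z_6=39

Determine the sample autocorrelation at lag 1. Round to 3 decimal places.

Mean z̄ = (39 + 38 + 40 + 27 + 37 + 39)/6 = 36.6667
Σ(z_t−z̄)(z_{t+1}−z̄) = (3.1111) + (4.4444) + (-32.2222) + (-3.2222) + (0.7778) = -27.1111
Denominator Σ(z_t−z̄)² = 117.3333
r_1 = -27.1111 / 117.3333 = -0.231

-0.231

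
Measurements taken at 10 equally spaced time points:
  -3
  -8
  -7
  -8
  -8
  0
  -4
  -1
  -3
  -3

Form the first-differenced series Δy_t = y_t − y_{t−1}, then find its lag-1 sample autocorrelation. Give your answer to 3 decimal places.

-0.467

First differences Δy: -5, 1, -1, 0, 8, -4, 3, -2, 0
Mean of differences = 0.0000
Numerator Σ(Δy_t−Δȳ)(Δy_{t+1}−Δȳ) = -56.0000
Denominator Σ(Δy_t−Δȳ)² = 120.0000
r_1(Δy) = -56.0000 / 120.0000 = -0.467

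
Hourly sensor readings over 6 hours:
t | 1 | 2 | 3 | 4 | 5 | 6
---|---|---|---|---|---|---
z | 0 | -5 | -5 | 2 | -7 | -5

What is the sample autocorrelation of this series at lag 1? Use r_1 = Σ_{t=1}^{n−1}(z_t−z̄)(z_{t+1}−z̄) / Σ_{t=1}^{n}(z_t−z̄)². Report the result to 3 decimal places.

-0.409

Mean z̄ = (0 − 5 − 5 + 2 − 7 − 5)/6 = -3.3333
Numerator Σ_{t=1}^{5}(z_t−z̄)(z_{t+1}−z̄) = -25.1111
Denominator Σ(z_t−z̄)² = 61.3333
r_1 = -25.1111 / 61.3333 = -0.409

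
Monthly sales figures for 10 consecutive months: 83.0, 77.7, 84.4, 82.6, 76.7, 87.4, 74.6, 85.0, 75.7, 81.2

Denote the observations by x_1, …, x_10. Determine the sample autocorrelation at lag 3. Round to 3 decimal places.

-0.139

Mean x̄ = (83.0 + 77.7 + 84.4 + 82.6 + 76.7 + 87.4 + 74.6 + 85.0 + 75.7 + 81.2)/10 = 80.8300
Σ(x_t−x̄)(x_{t+3}−x̄) = (3.8409) + (12.9269) + (23.4549) + (-11.0271) + (-17.2221) + (-33.7041) + (-2.3051) = -24.0357
Denominator Σ(x_t−x̄)² = 173.2610
r_3 = -24.0357 / 173.2610 = -0.139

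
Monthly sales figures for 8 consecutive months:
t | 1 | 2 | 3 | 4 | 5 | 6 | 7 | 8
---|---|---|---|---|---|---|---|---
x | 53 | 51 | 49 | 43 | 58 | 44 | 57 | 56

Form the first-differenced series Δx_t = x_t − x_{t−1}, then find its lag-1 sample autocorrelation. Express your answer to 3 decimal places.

First differences Δx: -2, -2, -6, 15, -14, 13, -1
Mean of differences = 0.4286
Numerator Σ(Δx_t−Δx̄)(Δx_{t+1}−Δx̄) = -481.7551
Denominator Σ(Δx_t−Δx̄)² = 633.7143
r_1(Δx) = -481.7551 / 633.7143 = -0.760

-0.760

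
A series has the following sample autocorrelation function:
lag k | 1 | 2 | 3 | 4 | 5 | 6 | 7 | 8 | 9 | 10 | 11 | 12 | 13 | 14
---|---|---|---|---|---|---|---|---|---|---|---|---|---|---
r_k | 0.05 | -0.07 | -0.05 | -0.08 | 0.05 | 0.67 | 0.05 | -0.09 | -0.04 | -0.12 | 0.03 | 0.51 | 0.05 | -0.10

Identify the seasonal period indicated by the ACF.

6

The largest autocorrelation is r_6 = 0.67, with a weaker echo at lag 12 (0.51); the remaining lags stay at or below 0.05.
The dominant spike at lag 6 indicates a seasonal period of 6.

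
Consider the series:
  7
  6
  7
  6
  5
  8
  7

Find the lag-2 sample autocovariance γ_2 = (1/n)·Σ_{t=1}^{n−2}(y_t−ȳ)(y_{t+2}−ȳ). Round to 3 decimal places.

-0.236

Mean ȳ = (7 + 6 + 7 + 6 + 5 + 8 + 7)/7 = 6.5714
Deviations: 0.4286, -0.5714, 0.4286, -0.5714, -1.5714, 1.4286, 0.4286
Σ_{t=1}^{5}(y_t−ȳ)(y_{t+2}−ȳ) = -1.6531
γ_2 = -1.6531 / 7 = -0.236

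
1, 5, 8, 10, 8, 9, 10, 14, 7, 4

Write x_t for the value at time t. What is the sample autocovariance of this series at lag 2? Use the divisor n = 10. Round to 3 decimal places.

Mean x̄ = (1 + 5 + 8 + 10 + 8 + 9 + 10 + 14 + 7 + 4)/10 = 7.6000
Σ_{t=1}^{8}(x_t−x̄)(x_{t+2}−x̄) = -19.9200
γ_2 = -19.9200 / 10 = -1.992

-1.992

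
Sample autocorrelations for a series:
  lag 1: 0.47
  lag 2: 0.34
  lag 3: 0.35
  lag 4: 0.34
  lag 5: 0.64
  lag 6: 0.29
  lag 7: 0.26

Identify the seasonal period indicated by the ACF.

The largest autocorrelation is r_5 = 0.64; the remaining lags stay at or below 0.47. The elevated value at lag 1 (0.47), dropping to 0.34 at lag 2, reflects decaying short-term dependence rather than seasonality.
The dominant spike at lag 5 indicates a seasonal period of 5.

5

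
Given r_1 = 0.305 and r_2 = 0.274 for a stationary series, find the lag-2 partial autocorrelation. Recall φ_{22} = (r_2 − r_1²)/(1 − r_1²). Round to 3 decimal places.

0.200

φ_{22} = (r_2 − r_1²) / (1 − r_1²)
r_1² = (0.305)² = 0.093025
Numerator = 0.274 − 0.0930 = 0.1810; denominator = 1 − 0.0930 = 0.9070
φ_{22} = 0.1810 / 0.9070 = 0.200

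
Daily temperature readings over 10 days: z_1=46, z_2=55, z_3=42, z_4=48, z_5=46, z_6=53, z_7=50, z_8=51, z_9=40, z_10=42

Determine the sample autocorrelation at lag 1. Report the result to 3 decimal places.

Mean z̄ = (46 + 55 + 42 + 48 + 46 + 53 + 50 + 51 + 40 + 42)/10 = 47.3000
Numerator Σ_{t=1}^{9}(z_t−z̄)(z_{t+1}−z̄) = -25.7900
Denominator Σ(z_t−z̄)² = 226.1000
r_1 = -25.7900 / 226.1000 = -0.114

-0.114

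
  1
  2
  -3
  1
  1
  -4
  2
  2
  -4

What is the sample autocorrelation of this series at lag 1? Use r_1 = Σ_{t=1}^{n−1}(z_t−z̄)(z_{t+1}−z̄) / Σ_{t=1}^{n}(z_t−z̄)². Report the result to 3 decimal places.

Mean z̄ = (1 + 2 − 3 + 1 + 1 − 4 + 2 + 2 − 4)/9 = -0.2222
Numerator Σ_{t=1}^{8}(z_t−z̄)(z_{t+1}−z̄) = -21.8272
Denominator Σ(z_t−z̄)² = 55.5556
r_1 = -21.8272 / 55.5556 = -0.393

-0.393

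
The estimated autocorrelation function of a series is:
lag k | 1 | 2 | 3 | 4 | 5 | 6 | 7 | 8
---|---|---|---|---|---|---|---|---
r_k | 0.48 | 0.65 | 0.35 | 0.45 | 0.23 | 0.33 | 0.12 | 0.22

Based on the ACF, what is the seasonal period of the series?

The largest autocorrelation is r_2 = 0.65; the remaining lags stay at or below 0.48.
The dominant spike at lag 2 indicates a seasonal period of 2.

2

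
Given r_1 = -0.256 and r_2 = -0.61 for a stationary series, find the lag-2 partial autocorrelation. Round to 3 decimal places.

-0.723

φ_{22} = (r_2 − r_1²) / (1 − r_1²)
r_1² = (-0.256)² = 0.065536
Numerator = -0.61 − 0.0655 = -0.6755; denominator = 1 − 0.0655 = 0.9345
φ_{22} = -0.6755 / 0.9345 = -0.723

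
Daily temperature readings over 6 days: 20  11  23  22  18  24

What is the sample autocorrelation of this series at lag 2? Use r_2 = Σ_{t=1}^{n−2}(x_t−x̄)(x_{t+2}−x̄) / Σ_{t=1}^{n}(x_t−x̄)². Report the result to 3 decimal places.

Mean x̄ = (20 + 11 + 23 + 22 + 18 + 24)/6 = 19.6667
Numerator Σ_{t=1}^{4}(x_t−x̄)(x_{t+2}−x̄) = -14.5556
Denominator Σ(x_t−x̄)² = 113.3333
r_2 = -14.5556 / 113.3333 = -0.128

-0.128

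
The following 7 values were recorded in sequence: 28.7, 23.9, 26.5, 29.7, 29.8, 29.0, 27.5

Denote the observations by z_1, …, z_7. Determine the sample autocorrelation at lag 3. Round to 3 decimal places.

Mean z̄ = (28.7 + 23.9 + 26.5 + 29.7 + 29.8 + 29.0 + 27.5)/7 = 27.8714
Deviations from mean: 0.8286, -3.9714, -1.3714, 1.8286, 1.9286, 1.1286, -0.3714
Numerator Σ_{t=1}^{4}(z_t−z̄)(z_{t+3}−z̄) = -8.3710
Denominator Σ(z_t−z̄)² = 26.8143
r_3 = -8.3710 / 26.8143 = -0.312

-0.312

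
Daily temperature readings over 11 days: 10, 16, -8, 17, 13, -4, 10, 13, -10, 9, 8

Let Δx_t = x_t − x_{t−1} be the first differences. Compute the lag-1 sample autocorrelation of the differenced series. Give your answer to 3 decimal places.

First differences Δx: 6, -24, 25, -4, -17, 14, 3, -23, 19, -1
Mean of differences = -0.2000
Numerator Σ(Δx_t−Δx̄)(Δx_{t+1}−Δx̄) = -1498.4400
Denominator Σ(Δx_t−Δx̄)² = 2637.6000
r_1(Δx) = -1498.4400 / 2637.6000 = -0.568

-0.568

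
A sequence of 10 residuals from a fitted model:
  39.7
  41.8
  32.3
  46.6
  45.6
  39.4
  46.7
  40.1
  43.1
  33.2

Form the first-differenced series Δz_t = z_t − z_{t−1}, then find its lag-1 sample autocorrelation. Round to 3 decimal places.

First differences Δz: 2.1, -9.5, 14.3, -1.0, -6.2, 7.3, -6.6, 3.0, -9.9
Mean of differences = -0.7222
Numerator Σ(Δz_t−Δz̄)(Δz_{t+1}−Δz̄) = -306.4227
Denominator Σ(Δz_t−Δz̄)² = 537.7556
r_1(Δz) = -306.4227 / 537.7556 = -0.570

-0.570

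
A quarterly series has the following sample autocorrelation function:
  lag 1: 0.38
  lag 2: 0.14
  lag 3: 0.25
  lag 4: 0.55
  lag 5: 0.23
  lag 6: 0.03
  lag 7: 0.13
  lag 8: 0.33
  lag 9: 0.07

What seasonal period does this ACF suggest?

4

The largest autocorrelation is r_4 = 0.55; the remaining lags stay at or below 0.38. The elevated value at lag 1 (0.38), dropping to 0.14 at lag 2, reflects decaying short-term dependence rather than seasonality.
The dominant spike at lag 4 indicates a seasonal period of 4.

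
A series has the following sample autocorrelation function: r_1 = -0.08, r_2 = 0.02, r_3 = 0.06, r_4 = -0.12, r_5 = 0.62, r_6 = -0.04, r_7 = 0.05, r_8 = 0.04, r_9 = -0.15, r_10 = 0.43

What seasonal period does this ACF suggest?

5

The largest autocorrelation is r_5 = 0.62, with a weaker echo at lag 10 (0.43); the remaining lags stay at or below 0.06.
The dominant spike at lag 5 indicates a seasonal period of 5.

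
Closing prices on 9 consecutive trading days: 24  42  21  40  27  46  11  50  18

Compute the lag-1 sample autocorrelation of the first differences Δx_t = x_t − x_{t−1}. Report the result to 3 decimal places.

First differences Δx: 18, -21, 19, -13, 19, -35, 39, -32
Mean of differences = -0.7500
Numerator Σ(Δx_t−Δx̄)(Δx_{t+1}−Δx̄) = -4543.5625
Denominator Σ(Δx_t−Δx̄)² = 5421.5000
r_1(Δx) = -4543.5625 / 5421.5000 = -0.838

-0.838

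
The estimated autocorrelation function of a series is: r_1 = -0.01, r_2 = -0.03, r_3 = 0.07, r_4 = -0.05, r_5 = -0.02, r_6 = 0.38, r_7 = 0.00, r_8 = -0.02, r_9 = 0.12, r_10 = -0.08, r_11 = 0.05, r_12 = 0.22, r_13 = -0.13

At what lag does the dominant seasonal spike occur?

6

The largest autocorrelation is r_6 = 0.38, with a weaker echo at lag 12 (0.22); the remaining lags stay at or below 0.12.
The dominant spike at lag 6 indicates a seasonal period of 6.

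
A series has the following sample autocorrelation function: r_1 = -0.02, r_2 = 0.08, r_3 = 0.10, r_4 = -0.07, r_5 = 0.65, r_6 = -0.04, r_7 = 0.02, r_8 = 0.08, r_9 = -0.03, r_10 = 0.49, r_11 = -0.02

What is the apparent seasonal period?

The largest autocorrelation is r_5 = 0.65, with a weaker echo at lag 10 (0.49); the remaining lags stay at or below 0.10.
The dominant spike at lag 5 indicates a seasonal period of 5.

5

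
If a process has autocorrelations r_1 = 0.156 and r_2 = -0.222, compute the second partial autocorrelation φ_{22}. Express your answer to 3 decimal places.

φ_{22} = (r_2 − r_1²) / (1 − r_1²)
r_1² = (0.156)² = 0.024336
Numerator = -0.222 − 0.0243 = -0.2463; denominator = 1 − 0.0243 = 0.9757
φ_{22} = -0.2463 / 0.9757 = -0.252

-0.252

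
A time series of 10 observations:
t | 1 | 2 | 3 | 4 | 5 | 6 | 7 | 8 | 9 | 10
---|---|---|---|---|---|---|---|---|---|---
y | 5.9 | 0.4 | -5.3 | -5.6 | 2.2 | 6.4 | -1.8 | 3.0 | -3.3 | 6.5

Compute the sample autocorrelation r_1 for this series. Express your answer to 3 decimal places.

Mean ȳ = (5.9 + 0.4 − 5.3 − 5.6 + 2.2 + 6.4 − 1.8 + 3.0 − 3.3 + 6.5)/10 = 0.8400
Numerator Σ_{t=1}^{9}(y_t−ȳ)(y_{t+1}−ȳ) = -13.9356
Denominator Σ(y_t−ȳ)² = 198.5440
r_1 = -13.9356 / 198.5440 = -0.070

-0.070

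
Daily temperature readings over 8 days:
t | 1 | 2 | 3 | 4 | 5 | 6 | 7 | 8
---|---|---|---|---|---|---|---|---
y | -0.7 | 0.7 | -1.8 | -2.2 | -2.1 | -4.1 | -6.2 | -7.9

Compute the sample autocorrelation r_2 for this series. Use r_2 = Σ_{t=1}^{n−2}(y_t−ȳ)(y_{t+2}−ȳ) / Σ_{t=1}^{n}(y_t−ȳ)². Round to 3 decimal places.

0.148

Mean ȳ = (-0.7 + 0.7 − 1.8 − 2.2 − 2.1 − 4.1 − 6.2 − 7.9)/8 = -3.0375
Deviations from mean: 2.3375, 3.7375, 1.2375, 0.8375, 0.9375, -1.0625, -3.1625, -4.8625
Numerator Σ_{t=1}^{6}(y_t−ȳ)(y_{t+2}−ȳ) = 8.4947
Denominator Σ(y_t−ȳ)² = 57.3188
r_2 = 8.4947 / 57.3188 = 0.148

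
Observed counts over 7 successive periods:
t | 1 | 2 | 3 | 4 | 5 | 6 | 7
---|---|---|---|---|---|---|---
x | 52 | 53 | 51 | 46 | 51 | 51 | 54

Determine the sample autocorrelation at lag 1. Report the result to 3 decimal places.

0.062

Mean x̄ = (52 + 53 + 51 + 46 + 51 + 51 + 54)/7 = 51.1429
Deviations from mean: 0.8571, 1.8571, -0.1429, -5.1429, -0.1429, -0.1429, 2.8571
Σ(x_t−x̄)(x_{t+1}−x̄) = (1.5918) + (-0.2653) + (0.7347) + (0.7347) + (0.0204) + (-0.4082) = 2.4082
Denominator Σ(x_t−x̄)² = 38.8571
r_1 = 2.4082 / 38.8571 = 0.062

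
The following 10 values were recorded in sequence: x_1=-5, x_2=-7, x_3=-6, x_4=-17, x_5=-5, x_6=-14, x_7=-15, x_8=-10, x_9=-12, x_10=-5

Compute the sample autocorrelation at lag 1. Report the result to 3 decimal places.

-0.227

Mean x̄ = (-5 − 7 − 6 − 17 − 5 − 14 − 15 − 10 − 12 − 5)/10 = -9.6000
Numerator Σ_{t=1}^{9}(x_t−x̄)(x_{t+1}−x̄) = -43.7600
Denominator Σ(x_t−x̄)² = 192.4000
r_1 = -43.7600 / 192.4000 = -0.227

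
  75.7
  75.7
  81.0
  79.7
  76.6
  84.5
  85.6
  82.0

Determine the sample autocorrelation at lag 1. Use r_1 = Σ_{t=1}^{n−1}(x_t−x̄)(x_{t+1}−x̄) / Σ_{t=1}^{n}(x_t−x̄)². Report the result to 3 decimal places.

Mean x̄ = (75.7 + 75.7 + 81.0 + 79.7 + 76.6 + 84.5 + 85.6 + 82.0)/8 = 80.1000
Deviations from mean: -4.4000, -4.4000, 0.9000, -0.4000, -3.5000, 4.4000, 5.5000, 1.9000
Σ(x_t−x̄)(x_{t+1}−x̄) = (19.3600) + (-3.9600) + (-0.3600) + (1.4000) + (-15.4000) + (24.2000) + (10.4500) = 35.6900
Denominator Σ(x_t−x̄)² = 105.1600
r_1 = 35.6900 / 105.1600 = 0.339

0.339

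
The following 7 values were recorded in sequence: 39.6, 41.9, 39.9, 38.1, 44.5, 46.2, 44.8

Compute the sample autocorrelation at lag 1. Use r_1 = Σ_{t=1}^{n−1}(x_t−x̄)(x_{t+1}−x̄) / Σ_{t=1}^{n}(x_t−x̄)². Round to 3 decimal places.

Mean x̄ = (39.6 + 41.9 + 39.9 + 38.1 + 44.5 + 46.2 + 44.8)/7 = 42.1429
Σ(x_t−x̄)(x_{t+1}−x̄) = (0.6176) + (0.5447) + (9.0676) + (-9.5296) + (9.5633) + (10.7804) = 21.0439
Denominator Σ(x_t−x̄)² = 56.9771
r_1 = 21.0439 / 56.9771 = 0.369

0.369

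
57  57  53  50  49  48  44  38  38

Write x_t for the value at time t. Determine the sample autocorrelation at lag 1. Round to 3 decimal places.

Mean x̄ = (57 + 57 + 53 + 50 + 49 + 48 + 44 + 38 + 38)/9 = 48.2222
Numerator Σ_{t=1}^{8}(x_t−x̄)(x_{t+1}−x̄) = 277.2840
Denominator Σ(x_t−x̄)² = 407.5556
r_1 = 277.2840 / 407.5556 = 0.680

0.680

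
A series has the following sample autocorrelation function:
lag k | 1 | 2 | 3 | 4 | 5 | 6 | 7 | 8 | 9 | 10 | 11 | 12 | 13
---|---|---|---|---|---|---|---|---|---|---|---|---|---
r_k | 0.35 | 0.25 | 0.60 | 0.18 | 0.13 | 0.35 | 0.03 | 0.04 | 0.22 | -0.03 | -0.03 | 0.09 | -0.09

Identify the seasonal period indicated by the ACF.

The largest autocorrelation is r_3 = 0.60; the remaining lags stay at or below 0.35. The elevated value at lag 1 (0.35), dropping to 0.25 at lag 2, reflects decaying short-term dependence rather than seasonality.
The dominant spike at lag 3 indicates a seasonal period of 3.

3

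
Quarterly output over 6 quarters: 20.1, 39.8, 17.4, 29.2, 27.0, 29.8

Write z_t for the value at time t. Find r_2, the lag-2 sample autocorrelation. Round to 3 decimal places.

0.323

Mean z̄ = (20.1 + 39.8 + 17.4 + 29.2 + 27.0 + 29.8)/6 = 27.2167
Σ(z_t−z̄)(z_{t+2}−z̄) = (69.8619) + (24.9569) + (2.1269) + (5.1236) = 102.0694
Denominator Σ(z_t−z̄)² = 316.0083
r_2 = 102.0694 / 316.0083 = 0.323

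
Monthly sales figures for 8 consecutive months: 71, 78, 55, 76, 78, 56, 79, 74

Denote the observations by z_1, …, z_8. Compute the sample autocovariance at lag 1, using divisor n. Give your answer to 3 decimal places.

Mean z̄ = (71 + 78 + 55 + 76 + 78 + 56 + 79 + 74)/8 = 70.8750
Deviations: 0.1250, 7.1250, -15.8750, 5.1250, 7.1250, -14.8750, 8.1250, 3.1250
Σ_{t=1}^{7}(z_t−z̄)(z_{t+1}−z̄) = -358.5156
γ_1 = -358.5156 / 8 = -44.814

-44.814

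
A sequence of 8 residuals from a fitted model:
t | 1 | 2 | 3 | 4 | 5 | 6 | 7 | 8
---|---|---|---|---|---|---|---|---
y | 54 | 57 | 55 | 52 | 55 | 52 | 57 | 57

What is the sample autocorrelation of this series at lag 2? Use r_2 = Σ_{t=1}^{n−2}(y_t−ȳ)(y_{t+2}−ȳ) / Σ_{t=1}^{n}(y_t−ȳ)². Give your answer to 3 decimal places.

Mean ȳ = (54 + 57 + 55 + 52 + 55 + 52 + 57 + 57)/8 = 54.8750
Numerator Σ_{t=1}^{6}(y_t−ȳ)(y_{t+2}−ȳ) = -3.7813
Denominator Σ(y_t−ȳ)² = 30.8750
r_2 = -3.7813 / 30.8750 = -0.122

-0.122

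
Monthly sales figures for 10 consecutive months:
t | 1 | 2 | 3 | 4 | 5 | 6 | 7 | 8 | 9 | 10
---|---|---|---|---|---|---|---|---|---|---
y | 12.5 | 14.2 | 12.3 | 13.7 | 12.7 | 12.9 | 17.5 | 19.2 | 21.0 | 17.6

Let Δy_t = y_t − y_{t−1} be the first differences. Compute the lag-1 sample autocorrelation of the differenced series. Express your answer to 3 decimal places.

First differences Δy: 1.7, -1.9, 1.4, -1.0, 0.2, 4.6, 1.7, 1.8, -3.4
Mean of differences = 0.5667
Numerator Σ(Δy_t−Δȳ)(Δy_{t+1}−Δȳ) = -5.9844
Denominator Σ(Δy_t−Δȳ)² = 45.4600
r_1(Δy) = -5.9844 / 45.4600 = -0.132

-0.132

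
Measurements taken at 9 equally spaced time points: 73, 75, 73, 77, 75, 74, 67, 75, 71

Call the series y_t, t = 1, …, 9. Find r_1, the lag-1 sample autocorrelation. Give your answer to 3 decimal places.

Mean ȳ = (73 + 75 + 73 + 77 + 75 + 74 + 67 + 75 + 71)/9 = 73.3333
Numerator Σ_{t=1}^{8}(y_t−ȳ)(y_{t+1}−ȳ) = -13.7778
Denominator Σ(y_t−ȳ)² = 68.0000
r_1 = -13.7778 / 68.0000 = -0.203

-0.203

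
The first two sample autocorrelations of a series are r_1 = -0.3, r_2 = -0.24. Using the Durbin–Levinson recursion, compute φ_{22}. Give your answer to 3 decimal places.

-0.363

φ_{22} = (r_2 − r_1²) / (1 − r_1²)
r_1² = (-0.3)² = 0.09
Numerator = -0.24 − 0.0900 = -0.3300; denominator = 1 − 0.0900 = 0.9100
φ_{22} = -0.3300 / 0.9100 = -0.363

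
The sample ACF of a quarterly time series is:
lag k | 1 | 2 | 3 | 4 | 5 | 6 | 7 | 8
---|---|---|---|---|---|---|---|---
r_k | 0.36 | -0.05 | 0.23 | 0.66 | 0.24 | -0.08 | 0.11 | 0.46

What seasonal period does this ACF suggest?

4

The largest autocorrelation is r_4 = 0.66, with a weaker echo at lag 8 (0.46); the remaining lags stay at or below 0.36.
The dominant spike at lag 4 indicates a seasonal period of 4.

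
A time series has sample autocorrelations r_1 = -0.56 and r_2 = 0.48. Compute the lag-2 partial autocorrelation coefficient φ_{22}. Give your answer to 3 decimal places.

0.242

φ_{22} = (r_2 − r_1²) / (1 − r_1²)
r_1² = (-0.56)² = 0.3136
Numerator = 0.48 − 0.3136 = 0.1664; denominator = 1 − 0.3136 = 0.6864
φ_{22} = 0.1664 / 0.6864 = 0.242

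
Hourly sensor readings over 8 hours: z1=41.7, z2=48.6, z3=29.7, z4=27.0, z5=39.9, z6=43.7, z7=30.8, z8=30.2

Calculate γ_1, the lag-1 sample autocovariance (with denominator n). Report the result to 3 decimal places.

4.040

Mean z̄ = (41.7 + 48.6 + 29.7 + 27.0 + 39.9 + 43.7 + 30.8 + 30.2)/8 = 36.4500
Σ_{t=1}^{7}(z_t−z̄)(z_{t+1}−z̄) = 32.3225
γ_1 = 32.3225 / 8 = 4.040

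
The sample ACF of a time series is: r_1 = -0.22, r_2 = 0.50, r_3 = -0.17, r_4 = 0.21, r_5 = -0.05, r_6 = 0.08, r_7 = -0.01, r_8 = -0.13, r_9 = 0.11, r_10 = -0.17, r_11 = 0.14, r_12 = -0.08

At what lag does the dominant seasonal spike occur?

2

The largest autocorrelation is r_2 = 0.50, with a weaker echo at lag 4 (0.21); the remaining lags stay at or below 0.14.
The dominant spike at lag 2 indicates a seasonal period of 2.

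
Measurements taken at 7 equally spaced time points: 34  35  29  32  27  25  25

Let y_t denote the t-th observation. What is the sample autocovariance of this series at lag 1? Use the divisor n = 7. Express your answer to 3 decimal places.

Mean ȳ = (34 + 35 + 29 + 32 + 27 + 25 + 25)/7 = 29.5714
Σ_{t=1}^{6}(y_t−ȳ)(y_{t+1}−ȳ) = 45.9592
γ_1 = 45.9592 / 7 = 6.566

6.566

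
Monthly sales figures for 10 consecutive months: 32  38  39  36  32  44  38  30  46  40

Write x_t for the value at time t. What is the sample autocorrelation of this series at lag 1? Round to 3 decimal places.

-0.308

Mean x̄ = (32 + 38 + 39 + 36 + 32 + 44 + 38 + 30 + 46 + 40)/10 = 37.5000
Numerator Σ_{t=1}^{9}(x_t−x̄)(x_{t+1}−x̄) = -74.7500
Denominator Σ(x_t−x̄)² = 242.5000
r_1 = -74.7500 / 242.5000 = -0.308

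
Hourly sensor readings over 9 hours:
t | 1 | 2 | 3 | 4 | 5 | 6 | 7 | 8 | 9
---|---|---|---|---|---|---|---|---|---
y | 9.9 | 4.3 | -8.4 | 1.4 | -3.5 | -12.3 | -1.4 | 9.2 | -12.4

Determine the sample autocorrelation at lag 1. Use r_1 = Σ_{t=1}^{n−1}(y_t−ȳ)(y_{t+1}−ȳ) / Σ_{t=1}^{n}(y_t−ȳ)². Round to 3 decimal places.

Mean ȳ = (9.9 + 4.3 − 8.4 + 1.4 − 3.5 − 12.3 − 1.4 + 9.2 − 12.4)/9 = -1.4667
Numerator Σ_{t=1}^{8}(y_t−ȳ)(y_{t+1}−ȳ) = -94.7444
Denominator Σ(y_t−ȳ)² = 573.5600
r_1 = -94.7444 / 573.5600 = -0.165

-0.165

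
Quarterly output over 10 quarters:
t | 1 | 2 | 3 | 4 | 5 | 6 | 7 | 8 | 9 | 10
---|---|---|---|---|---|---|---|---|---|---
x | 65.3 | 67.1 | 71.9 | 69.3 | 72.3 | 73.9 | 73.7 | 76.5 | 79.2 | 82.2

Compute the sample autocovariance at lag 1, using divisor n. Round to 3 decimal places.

13.976

Mean x̄ = (65.3 + 67.1 + 71.9 + 69.3 + 72.3 + 73.9 + 73.7 + 76.5 + 79.2 + 82.2)/10 = 73.1400
Σ_{t=1}^{9}(x_t−x̄)(x_{t+1}−x̄) = 139.7644
γ_1 = 139.7644 / 10 = 13.976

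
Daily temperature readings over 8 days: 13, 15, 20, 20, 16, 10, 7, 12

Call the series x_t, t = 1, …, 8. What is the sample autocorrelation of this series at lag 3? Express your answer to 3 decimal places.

Mean x̄ = (13 + 15 + 20 + 20 + 16 + 10 + 7 + 12)/8 = 14.1250
Deviations from mean: -1.1250, 0.8750, 5.8750, 5.8750, 1.8750, -4.1250, -7.1250, -2.1250
Σ(x_t−x̄)(x_{t+3}−x̄) = (-6.6094) + (1.6406) + (-24.2344) + (-41.8594) + (-3.9844) = -75.0469
Denominator Σ(x_t−x̄)² = 146.8750
r_3 = -75.0469 / 146.8750 = -0.511

-0.511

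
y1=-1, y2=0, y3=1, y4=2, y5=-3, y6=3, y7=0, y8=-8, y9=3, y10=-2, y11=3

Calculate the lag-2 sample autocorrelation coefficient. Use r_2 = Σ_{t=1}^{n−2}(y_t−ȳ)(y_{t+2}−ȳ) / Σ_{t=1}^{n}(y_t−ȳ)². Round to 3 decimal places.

Mean ȳ = (-1 + 0 + 1 + 2 − 3 + 3 + 0 − 8 + 3 − 2 + 3)/11 = -0.1818
Numerator Σ_{t=1}^{9}(y_t−ȳ)(y_{t+2}−ȳ) = 2.5702
Denominator Σ(y_t−ȳ)² = 109.6364
r_2 = 2.5702 / 109.6364 = 0.023

0.023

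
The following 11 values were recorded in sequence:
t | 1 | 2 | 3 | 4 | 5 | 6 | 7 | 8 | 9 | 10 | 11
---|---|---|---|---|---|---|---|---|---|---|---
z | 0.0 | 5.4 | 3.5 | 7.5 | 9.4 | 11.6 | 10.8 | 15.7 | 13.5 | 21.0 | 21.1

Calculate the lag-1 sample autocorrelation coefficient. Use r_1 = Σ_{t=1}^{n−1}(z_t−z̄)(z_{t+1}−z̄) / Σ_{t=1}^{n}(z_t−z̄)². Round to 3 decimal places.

0.597

Mean z̄ = (0.0 + 5.4 + 3.5 + 7.5 + 9.4 + 11.6 + 10.8 + 15.7 + 13.5 + 21.0 + 21.1)/11 = 10.8636
Numerator Σ_{t=1}^{10}(z_t−z̄)(z_{t+1}−z̄) = 271.0796
Denominator Σ(z_t−z̄)² = 453.9655
r_1 = 271.0796 / 453.9655 = 0.597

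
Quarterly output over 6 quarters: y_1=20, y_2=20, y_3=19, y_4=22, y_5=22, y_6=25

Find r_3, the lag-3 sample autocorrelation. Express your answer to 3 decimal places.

Mean ȳ = (20 + 20 + 19 + 22 + 22 + 25)/6 = 21.3333
Deviations from mean: -1.3333, -1.3333, -2.3333, 0.6667, 0.6667, 3.6667
Σ(y_t−ȳ)(y_{t+3}−ȳ) = (-0.8889) + (-0.8889) + (-8.5556) = -10.3333
Denominator Σ(y_t−ȳ)² = 23.3333
r_3 = -10.3333 / 23.3333 = -0.443

-0.443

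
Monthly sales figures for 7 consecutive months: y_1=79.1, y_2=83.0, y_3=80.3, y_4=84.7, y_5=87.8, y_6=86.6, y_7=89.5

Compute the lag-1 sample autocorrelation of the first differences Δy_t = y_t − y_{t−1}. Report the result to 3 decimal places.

-0.582

First differences Δy: 3.9, -2.7, 4.4, 3.1, -1.2, 2.9
Mean of differences = 1.7333
Numerator Σ(Δy_t−Δȳ)(Δy_{t+1}−Δȳ) = -25.2144
Denominator Σ(Δy_t−Δȳ)² = 43.2933
r_1(Δy) = -25.2144 / 43.2933 = -0.582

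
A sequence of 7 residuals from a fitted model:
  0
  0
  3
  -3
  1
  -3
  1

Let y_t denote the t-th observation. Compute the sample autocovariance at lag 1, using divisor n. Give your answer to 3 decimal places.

Mean ȳ = (0 + 0 + 3 − 3 + 1 − 3 + 1)/7 = -0.1429
Deviations: 0.1429, 0.1429, 3.1429, -2.8571, 1.1429, -2.8571, 1.1429
Σ_{t=1}^{6}(y_t−ȳ)(y_{t+1}−ȳ) = -18.3061
γ_1 = -18.3061 / 7 = -2.615

-2.615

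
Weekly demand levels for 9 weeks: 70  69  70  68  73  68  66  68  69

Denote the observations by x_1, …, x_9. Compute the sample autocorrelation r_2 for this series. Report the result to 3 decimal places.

-0.167

Mean x̄ = (70 + 69 + 70 + 68 + 73 + 68 + 66 + 68 + 69)/9 = 69.0000
Numerator Σ_{t=1}^{7}(x_t−x̄)(x_{t+2}−x̄) = -5.0000
Denominator Σ(x_t−x̄)² = 30.0000
r_2 = -5.0000 / 30.0000 = -0.167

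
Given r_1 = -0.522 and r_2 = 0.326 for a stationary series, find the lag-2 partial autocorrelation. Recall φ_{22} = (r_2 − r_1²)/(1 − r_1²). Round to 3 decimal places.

φ_{22} = (r_2 − r_1²) / (1 − r_1²)
r_1² = (-0.522)² = 0.272484
Numerator = 0.326 − 0.2725 = 0.0535; denominator = 1 − 0.2725 = 0.7275
φ_{22} = 0.0535 / 0.7275 = 0.074

0.074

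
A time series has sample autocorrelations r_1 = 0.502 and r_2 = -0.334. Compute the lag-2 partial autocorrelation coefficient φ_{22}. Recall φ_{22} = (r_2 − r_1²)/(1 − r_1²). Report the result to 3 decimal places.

-0.783

φ_{22} = (r_2 − r_1²) / (1 − r_1²)
r_1² = (0.502)² = 0.252004
Numerator = -0.334 − 0.2520 = -0.5860; denominator = 1 − 0.2520 = 0.7480
φ_{22} = -0.5860 / 0.7480 = -0.783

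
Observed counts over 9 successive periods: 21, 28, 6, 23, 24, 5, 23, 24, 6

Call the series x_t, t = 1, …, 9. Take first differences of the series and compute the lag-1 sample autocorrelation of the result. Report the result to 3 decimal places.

First differences Δx: 7, -22, 17, 1, -19, 18, 1, -18
Mean of differences = -1.8750
Numerator Σ(Δx_t−Δx̄)(Δx_{t+1}−Δx̄) = -883.0156
Denominator Σ(Δx_t−Δx̄)² = 1804.8750
r_1(Δx) = -883.0156 / 1804.8750 = -0.489

-0.489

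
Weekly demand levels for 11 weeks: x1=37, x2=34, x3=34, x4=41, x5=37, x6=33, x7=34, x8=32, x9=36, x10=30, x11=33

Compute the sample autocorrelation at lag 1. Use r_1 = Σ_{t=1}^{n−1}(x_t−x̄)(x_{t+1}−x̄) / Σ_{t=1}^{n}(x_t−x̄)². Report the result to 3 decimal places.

0.072

Mean x̄ = (37 + 34 + 34 + 41 + 37 + 33 + 34 + 32 + 36 + 30 + 33)/11 = 34.6364
Numerator Σ_{t=1}^{10}(x_t−x̄)(x_{t+1}−x̄) = 6.4132
Denominator Σ(x_t−x̄)² = 88.5455
r_1 = 6.4132 / 88.5455 = 0.072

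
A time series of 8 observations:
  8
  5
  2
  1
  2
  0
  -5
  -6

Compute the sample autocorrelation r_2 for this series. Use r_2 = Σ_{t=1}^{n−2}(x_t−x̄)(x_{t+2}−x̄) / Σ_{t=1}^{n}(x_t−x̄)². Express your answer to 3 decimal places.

0.059

Mean x̄ = (8 + 5 + 2 + 1 + 2 + 0 − 5 − 6)/8 = 0.8750
Deviations from mean: 7.1250, 4.1250, 1.1250, 0.1250, 1.1250, -0.8750, -5.8750, -6.8750
Numerator Σ_{t=1}^{6}(x_t−x̄)(x_{t+2}−x̄) = 9.0938
Denominator Σ(x_t−x̄)² = 152.8750
r_2 = 9.0938 / 152.8750 = 0.059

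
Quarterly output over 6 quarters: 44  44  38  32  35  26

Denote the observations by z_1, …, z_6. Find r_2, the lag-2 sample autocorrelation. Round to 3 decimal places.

0.091

Mean z̄ = (44 + 44 + 38 + 32 + 35 + 26)/6 = 36.5000
Numerator Σ_{t=1}^{4}(z_t−z̄)(z_{t+2}−z̄) = 22.5000
Denominator Σ(z_t−z̄)² = 247.5000
r_2 = 22.5000 / 247.5000 = 0.091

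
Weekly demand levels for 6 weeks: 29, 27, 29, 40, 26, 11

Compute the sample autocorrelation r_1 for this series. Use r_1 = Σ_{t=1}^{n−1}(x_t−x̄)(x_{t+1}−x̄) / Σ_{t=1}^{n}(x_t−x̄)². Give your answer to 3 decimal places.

0.067

Mean x̄ = (29 + 27 + 29 + 40 + 26 + 11)/6 = 27.0000
Deviations from mean: 2.0000, 0.0000, 2.0000, 13.0000, -1.0000, -16.0000
Numerator Σ_{t=1}^{5}(x_t−x̄)(x_{t+1}−x̄) = 29.0000
Denominator Σ(x_t−x̄)² = 434.0000
r_1 = 29.0000 / 434.0000 = 0.067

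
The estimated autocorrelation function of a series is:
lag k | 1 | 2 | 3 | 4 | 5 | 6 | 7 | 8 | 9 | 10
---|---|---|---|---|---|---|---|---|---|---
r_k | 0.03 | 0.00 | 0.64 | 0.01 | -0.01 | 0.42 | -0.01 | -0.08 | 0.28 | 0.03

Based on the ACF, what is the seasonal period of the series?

The largest autocorrelation is r_3 = 0.64, with weaker echoes at lags 6 (0.42) and 9 (0.28); the remaining lags stay at or below 0.03.
The dominant spike at lag 3 indicates a seasonal period of 3.

3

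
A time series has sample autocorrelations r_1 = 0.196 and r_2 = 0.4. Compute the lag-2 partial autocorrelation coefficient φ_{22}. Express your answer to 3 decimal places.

φ_{22} = (r_2 − r_1²) / (1 − r_1²)
r_1² = (0.196)² = 0.038416
Numerator = 0.4 − 0.0384 = 0.3616; denominator = 1 − 0.0384 = 0.9616
φ_{22} = 0.3616 / 0.9616 = 0.376

0.376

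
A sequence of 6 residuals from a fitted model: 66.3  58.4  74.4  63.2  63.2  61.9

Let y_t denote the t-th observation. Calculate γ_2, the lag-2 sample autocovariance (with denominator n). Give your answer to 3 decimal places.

2.613

Mean ȳ = (66.3 + 58.4 + 74.4 + 63.2 + 63.2 + 61.9)/6 = 64.5667
Deviations: 1.7333, -6.1667, 9.8333, -1.3667, -1.3667, -2.6667
Σ_{t=1}^{4}(y_t−ȳ)(y_{t+2}−ȳ) = 15.6778
γ_2 = 15.6778 / 6 = 2.613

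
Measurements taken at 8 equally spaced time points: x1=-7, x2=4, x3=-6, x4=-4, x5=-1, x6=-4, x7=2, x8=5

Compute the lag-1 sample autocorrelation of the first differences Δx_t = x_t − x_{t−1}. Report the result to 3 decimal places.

-0.495

First differences Δx: 11, -10, 2, 3, -3, 6, 3
Mean of differences = 1.7143
Numerator Σ(Δx_t−Δx̄)(Δx_{t+1}−Δx̄) = -132.5102
Denominator Σ(Δx_t−Δx̄)² = 267.4286
r_1(Δx) = -132.5102 / 267.4286 = -0.495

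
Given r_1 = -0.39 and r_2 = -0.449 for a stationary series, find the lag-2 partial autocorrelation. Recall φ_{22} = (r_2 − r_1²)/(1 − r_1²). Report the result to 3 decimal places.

-0.709

φ_{22} = (r_2 − r_1²) / (1 − r_1²)
r_1² = (-0.39)² = 0.1521
Numerator = -0.449 − 0.1521 = -0.6011; denominator = 1 − 0.1521 = 0.8479
φ_{22} = -0.6011 / 0.8479 = -0.709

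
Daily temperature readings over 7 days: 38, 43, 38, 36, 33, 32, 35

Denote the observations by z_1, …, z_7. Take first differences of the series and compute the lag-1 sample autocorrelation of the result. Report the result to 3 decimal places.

First differences Δz: 5, -5, -2, -3, -1, 3
Mean of differences = -0.5000
Numerator Σ(Δz_t−Δz̄)(Δz_{t+1}−Δz̄) = -14.7500
Denominator Σ(Δz_t−Δz̄)² = 71.5000
r_1(Δz) = -14.7500 / 71.5000 = -0.206

-0.206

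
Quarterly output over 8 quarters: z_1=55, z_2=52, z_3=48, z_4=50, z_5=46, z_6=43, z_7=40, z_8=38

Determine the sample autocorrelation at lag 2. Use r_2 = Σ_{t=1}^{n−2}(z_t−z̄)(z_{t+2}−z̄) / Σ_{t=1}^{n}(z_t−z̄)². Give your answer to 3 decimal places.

0.213

Mean z̄ = (55 + 52 + 48 + 50 + 46 + 43 + 40 + 38)/8 = 46.5000
Σ(z_t−z̄)(z_{t+2}−z̄) = (12.7500) + (19.2500) + (-0.7500) + (-12.2500) + (3.2500) + (29.7500) = 52.0000
Denominator Σ(z_t−z̄)² = 244.0000
r_2 = 52.0000 / 244.0000 = 0.213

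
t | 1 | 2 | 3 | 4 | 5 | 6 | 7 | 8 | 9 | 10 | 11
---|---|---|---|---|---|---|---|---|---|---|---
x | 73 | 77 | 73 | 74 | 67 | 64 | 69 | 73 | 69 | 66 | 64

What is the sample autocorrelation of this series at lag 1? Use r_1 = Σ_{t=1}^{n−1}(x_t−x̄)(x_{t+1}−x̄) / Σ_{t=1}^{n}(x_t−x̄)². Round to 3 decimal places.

0.462

Mean x̄ = (73 + 77 + 73 + 74 + 67 + 64 + 69 + 73 + 69 + 66 + 64)/11 = 69.9091
Numerator Σ_{t=1}^{10}(x_t−x̄)(x_{t+1}−x̄) = 88.1736
Denominator Σ(x_t−x̄)² = 190.9091
r_1 = 88.1736 / 190.9091 = 0.462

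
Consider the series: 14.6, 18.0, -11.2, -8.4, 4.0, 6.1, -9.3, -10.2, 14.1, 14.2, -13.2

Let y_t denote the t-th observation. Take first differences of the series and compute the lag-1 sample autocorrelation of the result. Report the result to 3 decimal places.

-0.071

First differences Δy: 3.4, -29.2, 2.8, 12.4, 2.1, -15.4, -0.9, 24.3, 0.1, -27.4
Mean of differences = -2.7800
Numerator Σ(Δy_t−Δȳ)(Δy_{t+1}−Δȳ) = -179.2324
Denominator Σ(Δy_t−Δȳ)² = 2532.1560
r_1(Δy) = -179.2324 / 2532.1560 = -0.071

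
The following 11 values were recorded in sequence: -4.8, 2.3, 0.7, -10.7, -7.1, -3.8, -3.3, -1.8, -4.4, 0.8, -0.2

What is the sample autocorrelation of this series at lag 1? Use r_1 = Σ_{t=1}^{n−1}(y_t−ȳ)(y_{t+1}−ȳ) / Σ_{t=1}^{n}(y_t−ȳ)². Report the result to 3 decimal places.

Mean ȳ = (-4.8 + 2.3 + 0.7 − 10.7 − 7.1 − 3.8 − 3.3 − 1.8 − 4.4 + 0.8 − 0.2)/11 = -2.9364
Numerator Σ_{t=1}^{10}(y_t−ȳ)(y_{t+1}−ȳ) = 19.9650
Denominator Σ(y_t−ȳ)² = 147.4855
r_1 = 19.9650 / 147.4855 = 0.135

0.135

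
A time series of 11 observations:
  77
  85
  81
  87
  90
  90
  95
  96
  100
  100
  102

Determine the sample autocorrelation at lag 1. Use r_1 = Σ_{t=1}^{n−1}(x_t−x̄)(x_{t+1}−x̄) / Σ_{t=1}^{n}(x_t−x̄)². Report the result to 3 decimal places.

Mean x̄ = (77 + 85 + 81 + 87 + 90 + 90 + 95 + 96 + 100 + 100 + 102)/11 = 91.1818
Numerator Σ_{t=1}^{10}(x_t−x̄)(x_{t+1}−x̄) = 429.0579
Denominator Σ(x_t−x̄)² = 673.6364
r_1 = 429.0579 / 673.6364 = 0.637

0.637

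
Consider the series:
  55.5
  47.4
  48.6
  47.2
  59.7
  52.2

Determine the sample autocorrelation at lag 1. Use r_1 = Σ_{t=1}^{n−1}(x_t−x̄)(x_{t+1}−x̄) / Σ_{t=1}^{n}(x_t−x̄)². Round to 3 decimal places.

-0.164

Mean x̄ = (55.5 + 47.4 + 48.6 + 47.2 + 59.7 + 52.2)/6 = 51.7667
Deviations from mean: 3.7333, -4.3667, -3.1667, -4.5667, 7.9333, 0.4333
Numerator Σ_{t=1}^{5}(x_t−x̄)(x_{t+1}−x̄) = -20.8044
Denominator Σ(x_t−x̄)² = 127.0133
r_1 = -20.8044 / 127.0133 = -0.164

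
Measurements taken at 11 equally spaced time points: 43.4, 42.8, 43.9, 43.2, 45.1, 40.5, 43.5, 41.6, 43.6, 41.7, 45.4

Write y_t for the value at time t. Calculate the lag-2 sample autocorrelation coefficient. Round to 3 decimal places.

0.452

Mean ȳ = (43.4 + 42.8 + 43.9 + 43.2 + 45.1 + 40.5 + 43.5 + 41.6 + 43.6 + 41.7 + 45.4)/11 = 43.1545
Numerator Σ_{t=1}^{9}(y_t−ȳ)(y_{t+2}−ȳ) = 9.7104
Denominator Σ(y_t−ȳ)² = 21.4673
r_2 = 9.7104 / 21.4673 = 0.452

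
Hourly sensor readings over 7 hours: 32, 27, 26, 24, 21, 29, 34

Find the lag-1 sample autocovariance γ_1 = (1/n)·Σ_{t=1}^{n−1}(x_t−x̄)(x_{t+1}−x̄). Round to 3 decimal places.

Mean x̄ = (32 + 27 + 26 + 24 + 21 + 29 + 34)/7 = 27.5714
Deviations: 4.4286, -0.5714, -1.5714, -3.5714, -6.5714, 1.4286, 6.4286
Σ_{t=1}^{6}(x_t−x̄)(x_{t+1}−x̄) = 27.2449
γ_1 = 27.2449 / 7 = 3.892

3.892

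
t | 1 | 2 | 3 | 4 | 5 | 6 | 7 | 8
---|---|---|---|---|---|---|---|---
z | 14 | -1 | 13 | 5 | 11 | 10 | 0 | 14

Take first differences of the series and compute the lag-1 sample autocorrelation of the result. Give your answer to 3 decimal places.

First differences Δz: -15, 14, -8, 6, -1, -10, 14
Mean of differences = 0.0000
Numerator Σ(Δz_t−Δz̄)(Δz_{t+1}−Δz̄) = -506.0000
Denominator Σ(Δz_t−Δz̄)² = 818.0000
r_1(Δz) = -506.0000 / 818.0000 = -0.619

-0.619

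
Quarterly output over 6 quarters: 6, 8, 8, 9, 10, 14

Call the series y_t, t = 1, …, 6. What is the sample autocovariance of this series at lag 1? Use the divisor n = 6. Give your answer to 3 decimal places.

1.523

Mean ȳ = (6 + 8 + 8 + 9 + 10 + 14)/6 = 9.1667
Σ_{t=1}^{5}(y_t−ȳ)(y_{t+1}−ȳ) = 9.1389
γ_1 = 9.1389 / 6 = 1.523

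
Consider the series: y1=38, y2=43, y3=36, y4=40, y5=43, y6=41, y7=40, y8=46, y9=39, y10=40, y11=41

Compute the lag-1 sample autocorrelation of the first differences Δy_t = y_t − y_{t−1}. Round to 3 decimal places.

First differences Δy: 5, -7, 4, 3, -2, -1, 6, -7, 1, 1
Mean of differences = 0.3000
Numerator Σ(Δy_t−Δȳ)(Δy_{t+1}−Δȳ) = -108.1900
Denominator Σ(Δy_t−Δȳ)² = 190.1000
r_1(Δy) = -108.1900 / 190.1000 = -0.569

-0.569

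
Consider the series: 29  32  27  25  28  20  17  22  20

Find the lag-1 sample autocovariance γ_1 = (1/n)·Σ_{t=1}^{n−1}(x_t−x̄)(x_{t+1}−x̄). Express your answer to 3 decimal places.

Mean x̄ = (29 + 32 + 27 + 25 + 28 + 20 + 17 + 22 + 20)/9 = 24.4444
Σ_{t=1}^{8}(x_t−x̄)(x_{t+1}−x̄) = 103.4691
γ_1 = 103.4691 / 9 = 11.497

11.497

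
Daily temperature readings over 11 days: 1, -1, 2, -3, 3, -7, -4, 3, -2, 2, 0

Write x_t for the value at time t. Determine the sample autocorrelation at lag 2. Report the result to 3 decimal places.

Mean x̄ = (1 − 1 + 2 − 3 + 3 − 7 − 4 + 3 − 2 + 2 + 0)/11 = -0.5455
Numerator Σ_{t=1}^{9}(x_t−x̄)(x_{t+2}−x̄) = 8.0413
Denominator Σ(x_t−x̄)² = 102.7273
r_2 = 8.0413 / 102.7273 = 0.078

0.078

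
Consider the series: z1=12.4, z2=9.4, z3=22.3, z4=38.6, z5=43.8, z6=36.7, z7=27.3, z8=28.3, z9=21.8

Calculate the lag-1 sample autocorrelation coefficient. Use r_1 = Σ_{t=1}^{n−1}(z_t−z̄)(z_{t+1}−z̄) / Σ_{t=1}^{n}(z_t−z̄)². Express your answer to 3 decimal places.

Mean z̄ = (12.4 + 9.4 + 22.3 + 38.6 + 43.8 + 36.7 + 27.3 + 28.3 + 21.8)/9 = 26.7333
Numerator Σ_{t=1}^{8}(z_t−z̄)(z_{t+1}−z̄) = 644.1089
Denominator Σ(z_t−z̄)² = 1084.0800
r_1 = 644.1089 / 1084.0800 = 0.594

0.594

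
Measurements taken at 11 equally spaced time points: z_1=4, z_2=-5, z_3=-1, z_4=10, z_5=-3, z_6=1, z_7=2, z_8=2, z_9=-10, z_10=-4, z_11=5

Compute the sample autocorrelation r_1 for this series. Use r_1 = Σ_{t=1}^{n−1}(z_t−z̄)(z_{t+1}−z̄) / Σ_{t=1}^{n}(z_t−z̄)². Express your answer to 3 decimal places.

Mean z̄ = (4 − 5 − 1 + 10 − 3 + 1 + 2 + 2 − 10 − 4 + 5)/11 = 0.0909
Numerator Σ_{t=1}^{10}(z_t−z̄)(z_{t+1}−z̄) = -51.2810
Denominator Σ(z_t−z̄)² = 300.9091
r_1 = -51.2810 / 300.9091 = -0.170

-0.170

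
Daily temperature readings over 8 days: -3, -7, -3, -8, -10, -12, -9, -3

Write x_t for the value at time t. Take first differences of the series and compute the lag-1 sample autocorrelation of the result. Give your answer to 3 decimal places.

First differences Δx: -4, 4, -5, -2, -2, 3, 6
Mean of differences = 0.0000
Numerator Σ(Δx_t−Δx̄)(Δx_{t+1}−Δx̄) = -10.0000
Denominator Σ(Δx_t−Δx̄)² = 110.0000
r_1(Δx) = -10.0000 / 110.0000 = -0.091

-0.091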